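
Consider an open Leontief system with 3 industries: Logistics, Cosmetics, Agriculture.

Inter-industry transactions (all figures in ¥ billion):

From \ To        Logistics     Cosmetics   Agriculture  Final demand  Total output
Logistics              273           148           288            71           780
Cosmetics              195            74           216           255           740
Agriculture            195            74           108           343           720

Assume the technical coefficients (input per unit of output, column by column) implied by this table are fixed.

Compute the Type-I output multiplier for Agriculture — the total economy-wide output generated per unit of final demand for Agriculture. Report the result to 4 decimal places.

Technical coefficients a_ij = z_ij / X_j:
  a_LL = 273/780 = 0.35, a_CL = 195/780 = 0.25, a_AL = 195/780 = 0.25
  a_LC = 148/740 = 0.20, a_CC = 74/740 = 0.10, a_AC = 74/740 = 0.10
  a_LA = 288/720 = 0.40, a_CA = 216/720 = 0.30, a_AA = 108/720 = 0.15
I − A =
  [   0.65    -0.20    -0.40]
  [  -0.25     0.90    -0.30]
  [  -0.25    -0.10     0.85]
Cofactors of I−A, C_ij = (−1)^(i+j)·(minor ij) (rows/columns in the sector order above):
  C_11 = (0.90)(0.85) − (-0.30)(-0.10) = 0.7350
  C_12 = −[(-0.25)(0.85) − (-0.30)(-0.25)] = 0.2875
  C_13 = (-0.25)(-0.10) − (0.90)(-0.25) = 0.2500
  C_21 = −[(-0.20)(0.85) − (-0.40)(-0.10)] = 0.2100
  C_22 = (0.65)(0.85) − (-0.40)(-0.25) = 0.4525
  C_23 = −[(0.65)(-0.10) − (-0.20)(-0.25)] = 0.1150
  C_31 = (-0.20)(-0.30) − (-0.40)(0.90) = 0.4200
  C_32 = −[(0.65)(-0.30) − (-0.40)(-0.25)] = 0.2950
  C_33 = (0.65)(0.90) − (-0.20)(-0.25) = 0.5350
det(I−A) = Σ_j (I−A)_1j·C_1j = (0.65)(0.7350) + (-0.20)(0.2875) + (-0.40)(0.2500) = 0.32025
adj(I−A) = Cᵀ =
  [ 0.7350   0.2100   0.4200]
  [ 0.2875   0.4525   0.2950]
  [ 0.2500   0.1150   0.5350]
(I − A)⁻¹ = adj(I−A) / det(I−A) ≈
  [   2.29508     0.65574     1.31148]
  [   0.89774     1.41296     0.92116]
  [   0.78064     0.35909     1.67057]
The output multiplier for sector j is the column-j sum of the Leontief inverse (I − A)⁻¹ = adj(I−A) / det(I−A).
Column A of adj(I−A): (0.4200, 0.2950, 0.5350); det(I−A) = 0.32025.
m_A = (0.4200 + 0.2950 + 0.5350) / 0.32025 = 1.25 / 0.32025 ≈ 3.9032.

m_A = 3.9032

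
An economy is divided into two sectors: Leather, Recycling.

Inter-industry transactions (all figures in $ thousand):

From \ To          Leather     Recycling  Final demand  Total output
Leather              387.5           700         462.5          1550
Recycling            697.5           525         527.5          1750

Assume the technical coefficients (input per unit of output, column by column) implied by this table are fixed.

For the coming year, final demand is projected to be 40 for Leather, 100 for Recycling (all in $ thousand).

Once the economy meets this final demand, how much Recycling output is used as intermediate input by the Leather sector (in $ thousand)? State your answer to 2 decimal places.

z_21 = 88.70

Technical coefficients a_ij = z_ij / X_j:
  a_11 = 387.5/1550 = 0.25, a_21 = 697.5/1550 = 0.45
  a_12 = 700/1750 = 0.40, a_22 = 525/1750 = 0.30
I − A =
  [   0.75    -0.40]
  [  -0.45     0.70]
det(I−A) = (0.75)(0.70) − (-0.40)(-0.45) = 0.3450
adj(I−A) = [[0.70, 0.40], [0.45, 0.75]]
(I − A)⁻¹ = adj(I−A) / det(I−A) ≈
  [   2.0290     1.1594]
  [   1.3043     2.1739]
First solve x = (I − A)⁻¹ d = adj(I−A)·d / det(I−A); in particular x_1 = (0.70·40 + 0.40·100) / 0.3450 = 68.00 / 0.3450 ≈ 197.1014.
Intermediate flow from 2 to 1: z_21 = a_21 · x_1 = 0.45 × 68.00 / 0.3450 = 30.60 / 0.3450 ≈ 88.70.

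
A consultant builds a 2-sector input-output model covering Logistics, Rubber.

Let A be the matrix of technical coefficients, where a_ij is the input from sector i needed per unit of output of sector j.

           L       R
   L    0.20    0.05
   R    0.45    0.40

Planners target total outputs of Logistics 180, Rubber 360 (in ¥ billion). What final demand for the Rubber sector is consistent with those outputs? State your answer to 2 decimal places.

I − A =
  [   0.80    -0.05]
  [  -0.45     0.60]
d = (I − A) x:
  d_L = (+0.80)·180 + (-0.05)·360 = 126.00
  d_R = (-0.45)·180 + (+0.60)·360 = 135.00

d_R = 135.00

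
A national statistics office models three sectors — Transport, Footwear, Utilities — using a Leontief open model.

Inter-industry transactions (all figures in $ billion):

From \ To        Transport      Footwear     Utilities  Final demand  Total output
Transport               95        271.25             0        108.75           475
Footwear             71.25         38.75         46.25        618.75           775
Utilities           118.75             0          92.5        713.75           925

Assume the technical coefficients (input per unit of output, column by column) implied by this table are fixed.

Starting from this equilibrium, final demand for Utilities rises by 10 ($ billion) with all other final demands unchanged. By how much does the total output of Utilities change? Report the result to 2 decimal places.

Δx_3 = 11.19

Technical coefficients a_ij = z_ij / X_j:
  a_11 = 95/475 = 0.20, a_21 = 71.25/475 = 0.15, a_31 = 118.75/475 = 0.25
  a_12 = 271.25/775 = 0.35, a_22 = 38.75/775 = 0.05, a_32 = 0/775 = 0.00
  a_13 = 0/925 = 0.00, a_23 = 46.25/925 = 0.05, a_33 = 92.5/925 = 0.10
I − A =
  [   0.80    -0.35     0.00]
  [  -0.15     0.95    -0.05]
  [  -0.25     0.00     0.90]
Cofactors of I−A, C_ij = (−1)^(i+j)·(minor ij) (rows/columns in the sector order above):
  C_11 = (0.95)(0.90) − (-0.05)(0.00) = 0.8550
  C_12 = −[(-0.15)(0.90) − (-0.05)(-0.25)] = 0.1475
  C_13 = (-0.15)(0.00) − (0.95)(-0.25) = 0.2375
  C_21 = −[(-0.35)(0.90) − (0.00)(0.00)] = 0.3150
  C_22 = (0.80)(0.90) − (0.00)(-0.25) = 0.7200
  C_23 = −[(0.80)(0.00) − (-0.35)(-0.25)] = 0.0875
  C_31 = (-0.35)(-0.05) − (0.00)(0.95) = 0.0175
  C_32 = −[(0.80)(-0.05) − (0.00)(-0.15)] = 0.0400
  C_33 = (0.80)(0.95) − (-0.35)(-0.15) = 0.7075
det(I−A) = Σ_j (I−A)_1j·C_1j = (0.80)(0.8550) + (-0.35)(0.1475) + (0.00)(0.2375) = 0.632375
adj(I−A) = Cᵀ =
  [ 0.8550   0.3150   0.0175]
  [ 0.1475   0.7200   0.0400]
  [ 0.2375   0.0875   0.7075]
(I − A)⁻¹ = adj(I−A) / det(I−A) ≈
  [   1.3520     0.4981     0.0277]
  [   0.2332     1.1386     0.0633]
  [   0.3756     0.1384     1.1188]
Δx = (I − A)⁻¹ Δd with Δd having +10 in the Utilities component and 0 elsewhere.
So Δx_3 = L_33 · (+10), where L_33 = adj(I−A)_33 / det(I−A) = 0.7075 / 0.632375.
Δx_3 = 0.7075 × (+10) / 0.632375 = 7.075 / 0.632375 ≈ 11.19.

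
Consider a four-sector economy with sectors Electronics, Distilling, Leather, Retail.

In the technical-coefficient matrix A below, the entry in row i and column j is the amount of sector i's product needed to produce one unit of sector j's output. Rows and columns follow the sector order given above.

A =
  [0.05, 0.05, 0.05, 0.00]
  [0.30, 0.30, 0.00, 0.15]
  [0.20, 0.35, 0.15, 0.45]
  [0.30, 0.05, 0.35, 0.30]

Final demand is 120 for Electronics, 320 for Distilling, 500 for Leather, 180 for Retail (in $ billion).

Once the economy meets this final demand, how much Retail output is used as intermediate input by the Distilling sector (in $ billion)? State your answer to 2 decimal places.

z_42 = 41.84

I − A =
  [   0.95    -0.05    -0.05     0.00]
  [  -0.30     0.70     0.00    -0.15]
  [  -0.20    -0.35     0.85    -0.45]
  [  -0.30    -0.05    -0.35     0.70]
Compute the cofactors C_ij = (−1)^(i+j)·(3×3 minor ij) of I−A; the adjugate is their transpose:
adj(I−A) = Cᵀ =
  [ 0.281500   0.035250   0.026750   0.024750]
  [ 0.180000   0.401875   0.062625   0.126375]
  [ 0.287000   0.267875   0.445625   0.343875]
  [ 0.277000   0.177750   0.238750   0.540250]
det(I−A) = Σ_j (I−A)_1j·C_1j = (0.95)(0.281500) + (-0.05)(0.180000) + (-0.05)(0.287000) + (0.00)(0.277000) = 0.244075
(I − A)⁻¹ = adj(I−A) / det(I−A) ≈
  [   1.1533     0.1444     0.1096     0.1014]
  [   0.7375     1.6465     0.2566     0.5178]
  [   1.1759     1.0975     1.8258     1.4089]
  [   1.1349     0.7283     0.9782     2.2135]
First solve x = (I − A)⁻¹ d = adj(I−A)·d / det(I−A); in particular x_2 = (0.180000·120 + 0.401875·320 + 0.062625·500 + 0.126375·180) / 0.244075 = 204.26 / 0.244075 ≈ 836.8739.
Intermediate flow from 4 to 2: z_42 = a_42 · x_2 = 0.05 × 204.26 / 0.244075 = 10.213 / 0.244075 ≈ 41.84.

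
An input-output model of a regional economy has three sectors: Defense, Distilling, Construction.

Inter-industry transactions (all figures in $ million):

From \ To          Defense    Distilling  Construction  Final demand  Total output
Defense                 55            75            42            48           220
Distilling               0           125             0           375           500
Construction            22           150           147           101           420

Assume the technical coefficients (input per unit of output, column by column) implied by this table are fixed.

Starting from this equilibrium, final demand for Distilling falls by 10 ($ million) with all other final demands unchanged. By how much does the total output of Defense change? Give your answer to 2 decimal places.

Technical coefficients a_ij = z_ij / X_j:
  a_11 = 55/220 = 0.25, a_21 = 0/220 = 0.00, a_31 = 22/220 = 0.10
  a_12 = 75/500 = 0.15, a_22 = 125/500 = 0.25, a_32 = 150/500 = 0.30
  a_13 = 42/420 = 0.10, a_23 = 0/420 = 0.00, a_33 = 147/420 = 0.35
I − A =
  [   0.75    -0.15    -0.10]
  [   0.00     0.75     0.00]
  [  -0.10    -0.30     0.65]
Cofactors of I−A, C_ij = (−1)^(i+j)·(minor ij) (rows/columns in the sector order above):
  C_11 = (0.75)(0.65) − (0.00)(-0.30) = 0.4875
  C_12 = −[(0.00)(0.65) − (0.00)(-0.10)] = 0.0000
  C_13 = (0.00)(-0.30) − (0.75)(-0.10) = 0.0750
  C_21 = −[(-0.15)(0.65) − (-0.10)(-0.30)] = 0.1275
  C_22 = (0.75)(0.65) − (-0.10)(-0.10) = 0.4775
  C_23 = −[(0.75)(-0.30) − (-0.15)(-0.10)] = 0.2400
  C_31 = (-0.15)(0.00) − (-0.10)(0.75) = 0.0750
  C_32 = −[(0.75)(0.00) − (-0.10)(0.00)] = 0.0000
  C_33 = (0.75)(0.75) − (-0.15)(0.00) = 0.5625
det(I−A) = Σ_j (I−A)_1j·C_1j = (0.75)(0.4875) + (-0.15)(0.0000) + (-0.10)(0.0750) = 0.358125
adj(I−A) = Cᵀ =
  [ 0.4875   0.1275   0.0750]
  [ 0.0000   0.4775   0.0000]
  [ 0.0750   0.2400   0.5625]
(I − A)⁻¹ = adj(I−A) / det(I−A) ≈
  [   1.3613     0.3560     0.2094]
  [   0.0000     1.3333     0.0000]
  [   0.2094     0.6702     1.5707]
Δx = (I − A)⁻¹ Δd with Δd having -10 in the Distilling component and 0 elsewhere.
So Δx_1 = L_12 · (-10), where L_12 = adj(I−A)_12 / det(I−A) = 0.1275 / 0.358125.
Δx_1 = 0.1275 × (-10) / 0.358125 = -1.275 / 0.358125 ≈ -3.56.

Δx_1 = -3.56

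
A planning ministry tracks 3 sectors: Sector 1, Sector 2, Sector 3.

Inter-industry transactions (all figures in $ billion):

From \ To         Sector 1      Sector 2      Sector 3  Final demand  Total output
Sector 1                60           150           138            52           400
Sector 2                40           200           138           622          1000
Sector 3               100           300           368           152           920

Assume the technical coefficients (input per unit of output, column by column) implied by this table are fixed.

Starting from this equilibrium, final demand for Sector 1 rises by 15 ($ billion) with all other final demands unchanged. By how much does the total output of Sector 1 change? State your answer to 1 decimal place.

Δx_1 = 20.4

Technical coefficients a_ij = z_ij / X_j:
  a_11 = 60/400 = 0.15, a_21 = 40/400 = 0.10, a_31 = 100/400 = 0.25
  a_12 = 150/1000 = 0.15, a_22 = 200/1000 = 0.20, a_32 = 300/1000 = 0.30
  a_13 = 138/920 = 0.15, a_23 = 138/920 = 0.15, a_33 = 368/920 = 0.40
I − A =
  [   0.85    -0.15    -0.15]
  [  -0.10     0.80    -0.15]
  [  -0.25    -0.30     0.60]
Cofactors of I−A, C_ij = (−1)^(i+j)·(minor ij) (rows/columns in the sector order above):
  C_11 = (0.80)(0.60) − (-0.15)(-0.30) = 0.4350
  C_12 = −[(-0.10)(0.60) − (-0.15)(-0.25)] = 0.0975
  C_13 = (-0.10)(-0.30) − (0.80)(-0.25) = 0.2300
  C_21 = −[(-0.15)(0.60) − (-0.15)(-0.30)] = 0.1350
  C_22 = (0.85)(0.60) − (-0.15)(-0.25) = 0.4725
  C_23 = −[(0.85)(-0.30) − (-0.15)(-0.25)] = 0.2925
  C_31 = (-0.15)(-0.15) − (-0.15)(0.80) = 0.1425
  C_32 = −[(0.85)(-0.15) − (-0.15)(-0.10)] = 0.1425
  C_33 = (0.85)(0.80) − (-0.15)(-0.10) = 0.6650
det(I−A) = Σ_j (I−A)_1j·C_1j = (0.85)(0.4350) + (-0.15)(0.0975) + (-0.15)(0.2300) = 0.320625
adj(I−A) = Cᵀ =
  [ 0.4350   0.1350   0.1425]
  [ 0.0975   0.4725   0.1425]
  [ 0.2300   0.2925   0.6650]
(I − A)⁻¹ = adj(I−A) / det(I−A) ≈
  [   1.3567     0.4211     0.4444]
  [   0.3041     1.4737     0.4444]
  [   0.7173     0.9123     2.0741]
Δx = (I − A)⁻¹ Δd with Δd having +15 in the Sector 1 component and 0 elsewhere.
So Δx_1 = L_11 · (+15), where L_11 = adj(I−A)_11 / det(I−A) = 0.4350 / 0.320625.
Δx_1 = 0.4350 × (+15) / 0.320625 = 6.525 / 0.320625 ≈ 20.4.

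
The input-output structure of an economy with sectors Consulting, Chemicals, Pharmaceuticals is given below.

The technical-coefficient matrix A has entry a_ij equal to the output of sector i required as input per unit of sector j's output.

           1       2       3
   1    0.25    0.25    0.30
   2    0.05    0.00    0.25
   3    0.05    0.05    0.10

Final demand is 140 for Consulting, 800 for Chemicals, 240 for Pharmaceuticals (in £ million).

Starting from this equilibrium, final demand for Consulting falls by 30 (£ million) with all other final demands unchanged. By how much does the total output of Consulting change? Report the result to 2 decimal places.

I − A =
  [   0.75    -0.25    -0.30]
  [  -0.05     1.00    -0.25]
  [  -0.05    -0.05     0.90]
Cofactors of I−A, C_ij = (−1)^(i+j)·(minor ij) (rows/columns in the sector order above):
  C_11 = (1.00)(0.90) − (-0.25)(-0.05) = 0.8875
  C_12 = −[(-0.05)(0.90) − (-0.25)(-0.05)] = 0.0575
  C_13 = (-0.05)(-0.05) − (1.00)(-0.05) = 0.0525
  C_21 = −[(-0.25)(0.90) − (-0.30)(-0.05)] = 0.2400
  C_22 = (0.75)(0.90) − (-0.30)(-0.05) = 0.6600
  C_23 = −[(0.75)(-0.05) − (-0.25)(-0.05)] = 0.0500
  C_31 = (-0.25)(-0.25) − (-0.30)(1.00) = 0.3625
  C_32 = −[(0.75)(-0.25) − (-0.30)(-0.05)] = 0.2025
  C_33 = (0.75)(1.00) − (-0.25)(-0.05) = 0.7375
det(I−A) = Σ_j (I−A)_1j·C_1j = (0.75)(0.8875) + (-0.25)(0.0575) + (-0.30)(0.0525) = 0.6355
adj(I−A) = Cᵀ =
  [ 0.8875   0.2400   0.3625]
  [ 0.0575   0.6600   0.2025]
  [ 0.0525   0.0500   0.7375]
(I − A)⁻¹ = adj(I−A) / det(I−A) ≈
  [   1.3965     0.3777     0.5704]
  [   0.0905     1.0386     0.3186]
  [   0.0826     0.0787     1.1605]
Δx = (I − A)⁻¹ Δd with Δd having -30 in the Consulting component and 0 elsewhere.
So Δx_1 = L_11 · (-30), where L_11 = adj(I−A)_11 / det(I−A) = 0.8875 / 0.6355.
Δx_1 = 0.8875 × (-30) / 0.6355 = -26.625 / 0.6355 ≈ -41.90.

Δx_1 = -41.90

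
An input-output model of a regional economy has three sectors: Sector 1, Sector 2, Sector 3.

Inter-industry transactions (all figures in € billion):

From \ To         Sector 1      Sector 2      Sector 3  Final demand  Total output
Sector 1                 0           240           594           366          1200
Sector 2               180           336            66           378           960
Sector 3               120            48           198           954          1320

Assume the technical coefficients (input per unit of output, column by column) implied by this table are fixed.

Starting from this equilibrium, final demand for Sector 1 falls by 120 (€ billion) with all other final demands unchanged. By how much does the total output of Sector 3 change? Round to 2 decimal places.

Technical coefficients a_ij = z_ij / X_j:
  a_11 = 0/1200 = 0.00, a_21 = 180/1200 = 0.15, a_31 = 120/1200 = 0.10
  a_12 = 240/960 = 0.25, a_22 = 336/960 = 0.35, a_32 = 48/960 = 0.05
  a_13 = 594/1320 = 0.45, a_23 = 66/1320 = 0.05, a_33 = 198/1320 = 0.15
I − A =
  [   1.00    -0.25    -0.45]
  [  -0.15     0.65    -0.05]
  [  -0.10    -0.05     0.85]
Cofactors of I−A, C_ij = (−1)^(i+j)·(minor ij) (rows/columns in the sector order above):
  C_11 = (0.65)(0.85) − (-0.05)(-0.05) = 0.5500
  C_12 = −[(-0.15)(0.85) − (-0.05)(-0.10)] = 0.1325
  C_13 = (-0.15)(-0.05) − (0.65)(-0.10) = 0.0725
  C_21 = −[(-0.25)(0.85) − (-0.45)(-0.05)] = 0.2350
  C_22 = (1.00)(0.85) − (-0.45)(-0.10) = 0.8050
  C_23 = −[(1.00)(-0.05) − (-0.25)(-0.10)] = 0.0750
  C_31 = (-0.25)(-0.05) − (-0.45)(0.65) = 0.3050
  C_32 = −[(1.00)(-0.05) − (-0.45)(-0.15)] = 0.1175
  C_33 = (1.00)(0.65) − (-0.25)(-0.15) = 0.6125
det(I−A) = Σ_j (I−A)_1j·C_1j = (1.00)(0.5500) + (-0.25)(0.1325) + (-0.45)(0.0725) = 0.48425
adj(I−A) = Cᵀ =
  [ 0.5500   0.2350   0.3050]
  [ 0.1325   0.8050   0.1175]
  [ 0.0725   0.0750   0.6125]
(I − A)⁻¹ = adj(I−A) / det(I−A) ≈
  [   1.1358     0.4853     0.6298]
  [   0.2736     1.6624     0.2426]
  [   0.1497     0.1549     1.2648]
Δx = (I − A)⁻¹ Δd with Δd having -120 in the Sector 1 component and 0 elsewhere.
So Δx_3 = L_31 · (-120), where L_31 = adj(I−A)_31 / det(I−A) = 0.0725 / 0.48425.
Δx_3 = 0.0725 × (-120) / 0.48425 = -8.70 / 0.48425 ≈ -17.97.

Δx_3 = -17.97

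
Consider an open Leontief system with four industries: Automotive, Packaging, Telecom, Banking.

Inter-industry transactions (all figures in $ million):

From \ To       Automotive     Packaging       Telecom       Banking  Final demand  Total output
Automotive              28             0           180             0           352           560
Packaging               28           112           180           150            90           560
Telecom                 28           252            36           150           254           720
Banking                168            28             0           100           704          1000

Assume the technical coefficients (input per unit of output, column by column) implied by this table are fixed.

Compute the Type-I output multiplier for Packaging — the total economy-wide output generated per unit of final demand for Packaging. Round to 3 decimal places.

Technical coefficients a_ij = z_ij / X_j:
  a_11 = 28/560 = 0.05, a_21 = 28/560 = 0.05, a_31 = 28/560 = 0.05, a_41 = 168/560 = 0.30
  a_12 = 0/560 = 0.00, a_22 = 112/560 = 0.20, a_32 = 252/560 = 0.45, a_42 = 28/560 = 0.05
  a_13 = 180/720 = 0.25, a_23 = 180/720 = 0.25, a_33 = 36/720 = 0.05, a_43 = 0/720 = 0.00
  a_14 = 0/1000 = 0.00, a_24 = 150/1000 = 0.15, a_34 = 150/1000 = 0.15, a_44 = 100/1000 = 0.10
I − A =
  [   0.95     0.00    -0.25     0.00]
  [  -0.05     0.80    -0.25    -0.15]
  [  -0.05    -0.45     0.95    -0.15]
  [  -0.30    -0.05     0.00     0.90]
Compute the cofactors C_ij = (−1)^(i+j)·(3×3 minor ij) of I−A; the adjugate is their transpose:
adj(I−A) = Cᵀ =
  [ 0.573750   0.103125   0.178125   0.046875]
  [ 0.108000   0.789750   0.236250   0.171000]
  [ 0.112500   0.391875   0.676875   0.178125]
  [ 0.197250   0.078250   0.072500   0.599500]
det(I−A) = Σ_j (I−A)_1j·C_1j = (0.95)(0.573750) + (0.00)(0.108000) + (-0.25)(0.112500) + (0.00)(0.197250) = 0.5169375
(I − A)⁻¹ = adj(I−A) / det(I−A) ≈
  [   1.1099     0.1995     0.3446     0.0907]
  [   0.2089     1.5277     0.4570     0.3308]
  [   0.2176     0.7581     1.3094     0.3446]
  [   0.3816     0.1514     0.1402     1.1597]
The output multiplier for sector j is the column-j sum of the Leontief inverse (I − A)⁻¹ = adj(I−A) / det(I−A).
Column 2 of adj(I−A): (0.103125, 0.789750, 0.391875, 0.078250); det(I−A) = 0.5169375.
m_2 = (0.103125 + 0.789750 + 0.391875 + 0.078250) / 0.5169375 = 1.363 / 0.5169375 ≈ 2.637.

m_2 = 2.637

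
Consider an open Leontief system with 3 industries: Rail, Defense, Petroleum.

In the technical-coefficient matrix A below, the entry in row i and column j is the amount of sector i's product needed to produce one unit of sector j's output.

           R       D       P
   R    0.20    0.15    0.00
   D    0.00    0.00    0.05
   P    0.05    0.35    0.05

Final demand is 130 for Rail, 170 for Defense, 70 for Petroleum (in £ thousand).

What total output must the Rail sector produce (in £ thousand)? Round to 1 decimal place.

x_R = 195.8

I − A =
  [   0.80    -0.15     0.00]
  [   0.00     1.00    -0.05]
  [  -0.05    -0.35     0.95]
Cofactors of I−A, C_ij = (−1)^(i+j)·(minor ij) (rows/columns in the sector order above):
  C_11 = (1.00)(0.95) − (-0.05)(-0.35) = 0.9325
  C_12 = −[(0.00)(0.95) − (-0.05)(-0.05)] = 0.0025
  C_13 = (0.00)(-0.35) − (1.00)(-0.05) = 0.0500
  C_21 = −[(-0.15)(0.95) − (0.00)(-0.35)] = 0.1425
  C_22 = (0.80)(0.95) − (0.00)(-0.05) = 0.7600
  C_23 = −[(0.80)(-0.35) − (-0.15)(-0.05)] = 0.2875
  C_31 = (-0.15)(-0.05) − (0.00)(1.00) = 0.0075
  C_32 = −[(0.80)(-0.05) − (0.00)(0.00)] = 0.0400
  C_33 = (0.80)(1.00) − (-0.15)(0.00) = 0.8000
det(I−A) = Σ_j (I−A)_1j·C_1j = (0.80)(0.9325) + (-0.15)(0.0025) + (0.00)(0.0500) = 0.745625
adj(I−A) = Cᵀ =
  [ 0.9325   0.1425   0.0075]
  [ 0.0025   0.7600   0.0400]
  [ 0.0500   0.2875   0.8000]
(I − A)⁻¹ = adj(I−A) / det(I−A) ≈
  [   1.2506     0.1911     0.0101]
  [   0.0034     1.0193     0.0536]
  [   0.0671     0.3856     1.0729]
x = (I − A)⁻¹ d = adj(I−A)·d / det(I−A), with det(I−A) = 0.745625:
  x_R = (0.9325·130 + 0.1425·170 + 0.0075·70) / 0.745625 = 145.975 / 0.745625 ≈ 195.8
  x_D = (0.0025·130 + 0.7600·170 + 0.0400·70) / 0.745625 = 132.325 / 0.745625 ≈ 177.5
  x_P = (0.0500·130 + 0.2875·170 + 0.8000·70) / 0.745625 = 111.375 / 0.745625 ≈ 149.4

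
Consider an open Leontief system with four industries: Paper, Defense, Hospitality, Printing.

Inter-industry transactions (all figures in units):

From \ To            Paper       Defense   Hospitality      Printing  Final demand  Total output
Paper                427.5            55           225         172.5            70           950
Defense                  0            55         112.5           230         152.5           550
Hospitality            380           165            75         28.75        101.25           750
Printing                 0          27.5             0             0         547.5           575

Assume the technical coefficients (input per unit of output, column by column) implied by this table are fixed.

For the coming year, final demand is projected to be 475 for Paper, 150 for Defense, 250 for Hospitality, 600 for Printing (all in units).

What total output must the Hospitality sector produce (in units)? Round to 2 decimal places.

Technical coefficients a_ij = z_ij / X_j:
  a_11 = 427.5/950 = 0.45, a_21 = 0/950 = 0.00, a_31 = 380/950 = 0.40, a_41 = 0/950 = 0.00
  a_12 = 55/550 = 0.10, a_22 = 55/550 = 0.10, a_32 = 165/550 = 0.30, a_42 = 27.5/550 = 0.05
  a_13 = 225/750 = 0.30, a_23 = 112.5/750 = 0.15, a_33 = 75/750 = 0.10, a_43 = 0/750 = 0.00
  a_14 = 172.5/575 = 0.30, a_24 = 230/575 = 0.40, a_34 = 28.75/575 = 0.05, a_44 = 0/575 = 0.00
I − A =
  [   0.55    -0.10    -0.30    -0.30]
  [   0.00     0.90    -0.15    -0.40]
  [  -0.40    -0.30     0.90    -0.05]
  [   0.00    -0.05     0.00     1.00]
Compute the cofactors C_ij = (−1)^(i+j)·(3×3 minor ij) of I−A; the adjugate is their transpose:
adj(I−A) = Cᵀ =
  [ 0.746625   0.194250   0.281250   0.315750]
  [ 0.060000   0.375000   0.082500   0.172125]
  [ 0.352000   0.212375   0.484000   0.214750]
  [ 0.003000   0.018750   0.004125   0.306750]
det(I−A) = Σ_j (I−A)_1j·C_1j = (0.55)(0.746625) + (-0.10)(0.060000) + (-0.30)(0.352000) + (-0.30)(0.003000) = 0.29814375
(I − A)⁻¹ = adj(I−A) / det(I−A) ≈
  [   2.5042     0.6515     0.9433     1.0591]
  [   0.2012     1.2578     0.2767     0.5773]
  [   1.1806     0.7123     1.6234     0.7203]
  [   0.0101     0.0629     0.0138     1.0289]
x = (I − A)⁻¹ d = adj(I−A)·d / det(I−A), with det(I−A) = 0.29814375:
  x_1 = (0.746625·475 + 0.194250·150 + 0.281250·250 + 0.315750·600) / 0.29814375 = 643.546875 / 0.29814375 ≈ 2158.51
  x_2 = (0.060000·475 + 0.375000·150 + 0.082500·250 + 0.172125·600) / 0.29814375 = 208.65 / 0.29814375 ≈ 699.83
  x_3 = (0.352000·475 + 0.212375·150 + 0.484000·250 + 0.214750·600) / 0.29814375 = 448.90625 / 0.29814375 ≈ 1505.67
  x_4 = (0.003000·475 + 0.018750·150 + 0.004125·250 + 0.306750·600) / 0.29814375 = 189.31875 / 0.29814375 ≈ 634.99

x_3 = 1505.67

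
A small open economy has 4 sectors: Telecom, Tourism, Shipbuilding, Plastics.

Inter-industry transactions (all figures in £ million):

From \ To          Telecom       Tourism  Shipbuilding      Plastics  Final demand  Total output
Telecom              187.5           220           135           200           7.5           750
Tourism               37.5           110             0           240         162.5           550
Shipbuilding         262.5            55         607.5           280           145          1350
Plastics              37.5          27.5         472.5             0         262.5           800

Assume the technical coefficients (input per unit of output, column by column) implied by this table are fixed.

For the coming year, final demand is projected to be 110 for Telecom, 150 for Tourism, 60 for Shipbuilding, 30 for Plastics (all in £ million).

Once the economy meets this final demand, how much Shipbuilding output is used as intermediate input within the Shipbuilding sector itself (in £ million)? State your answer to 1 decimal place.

Technical coefficients a_ij = z_ij / X_j:
  a_11 = 187.5/750 = 0.25, a_21 = 37.5/750 = 0.05, a_31 = 262.5/750 = 0.35, a_41 = 37.5/750 = 0.05
  a_12 = 220/550 = 0.40, a_22 = 110/550 = 0.20, a_32 = 55/550 = 0.10, a_42 = 27.5/550 = 0.05
  a_13 = 135/1350 = 0.10, a_23 = 0/1350 = 0.00, a_33 = 607.5/1350 = 0.45, a_43 = 472.5/1350 = 0.35
  a_14 = 200/800 = 0.25, a_24 = 240/800 = 0.30, a_34 = 280/800 = 0.35, a_44 = 0/800 = 0.00
I − A =
  [   0.75    -0.40    -0.10    -0.25]
  [  -0.05     0.80     0.00    -0.30]
  [  -0.35    -0.10     0.55    -0.35]
  [  -0.05    -0.05    -0.35     1.00]
Compute the cofactors C_ij = (−1)^(i+j)·(3×3 minor ij) of I−A; the adjugate is their transpose:
adj(I−A) = Cᵀ =
  [ 0.323250   0.198375   0.190500   0.207000]
  [ 0.066375   0.246375   0.089625   0.121875]
  [ 0.296125   0.238250   0.552125   0.338750]
  [ 0.123125   0.105625   0.207250   0.290500]
det(I−A) = Σ_j (I−A)_1j·C_1j = (0.75)(0.323250) + (-0.40)(0.066375) + (-0.10)(0.296125) + (-0.25)(0.123125) = 0.15549375
(I − A)⁻¹ = adj(I−A) / det(I−A) ≈
  [   2.0789     1.2758     1.2251     1.3312]
  [   0.4269     1.5845     0.5764     0.7838]
  [   1.9044     1.5322     3.5508     2.1785]
  [   0.7918     0.6793     1.3329     1.8682]
First solve x = (I − A)⁻¹ d = adj(I−A)·d / det(I−A); in particular x_3 = (0.296125·110 + 0.238250·150 + 0.552125·60 + 0.338750·30) / 0.15549375 = 111.60125 / 0.15549375 ≈ 717.722.
Intermediate flow from 3 to 3: z_33 = a_33 · x_3 = 0.45 × 111.60125 / 0.15549375 = 50.2205625 / 0.15549375 ≈ 323.0.

z_33 = 323.0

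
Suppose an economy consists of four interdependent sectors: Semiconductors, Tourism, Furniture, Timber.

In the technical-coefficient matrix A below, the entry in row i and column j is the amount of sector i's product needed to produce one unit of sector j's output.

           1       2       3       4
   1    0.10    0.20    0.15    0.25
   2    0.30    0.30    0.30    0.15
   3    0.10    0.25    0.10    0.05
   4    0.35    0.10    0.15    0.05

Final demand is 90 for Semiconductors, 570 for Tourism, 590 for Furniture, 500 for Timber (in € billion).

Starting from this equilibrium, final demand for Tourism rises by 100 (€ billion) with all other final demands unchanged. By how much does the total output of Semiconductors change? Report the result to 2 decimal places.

I − A =
  [   0.90    -0.20    -0.15    -0.25]
  [  -0.30     0.70    -0.30    -0.15]
  [  -0.10    -0.25     0.90    -0.05]
  [  -0.35    -0.10    -0.15     0.95]
Compute the cofactors C_ij = (−1)^(i+j)·(3×3 minor ij) of I−A; the adjugate is their transpose:
adj(I−A) = Cᵀ =
  [ 0.501375   0.237750   0.192750   0.179625]
  [ 0.337500   0.663375   0.312375   0.210000]
  [ 0.163125   0.221375   0.448750   0.101500]
  [ 0.246000   0.192375   0.174750   0.417750]
det(I−A) = Σ_j (I−A)_1j·C_1j = (0.90)(0.501375) + (-0.20)(0.337500) + (-0.15)(0.163125) + (-0.25)(0.246000) = 0.29776875
(I − A)⁻¹ = adj(I−A) / det(I−A) ≈
  [   1.6838     0.7984     0.6473     0.6032]
  [   1.1334     2.2278     1.0491     0.7052]
  [   0.5478     0.7434     1.5070     0.3409]
  [   0.8261     0.6461     0.5869     1.4029]
Δx = (I − A)⁻¹ Δd with Δd having +100 in the Tourism component and 0 elsewhere.
So Δx_1 = L_12 · (+100), where L_12 = adj(I−A)_12 / det(I−A) = 0.237750 / 0.29776875.
Δx_1 = 0.237750 × (+100) / 0.29776875 = 23.775 / 0.29776875 ≈ 79.84.

Δx_1 = 79.84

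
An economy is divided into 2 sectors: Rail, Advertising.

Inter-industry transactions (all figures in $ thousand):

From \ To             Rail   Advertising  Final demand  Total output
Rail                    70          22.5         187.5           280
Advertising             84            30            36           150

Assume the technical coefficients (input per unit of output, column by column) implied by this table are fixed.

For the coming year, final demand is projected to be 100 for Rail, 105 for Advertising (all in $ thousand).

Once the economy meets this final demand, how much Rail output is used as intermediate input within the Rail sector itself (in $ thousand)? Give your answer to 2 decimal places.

z_11 = 43.13

Technical coefficients a_ij = z_ij / X_j:
  a_11 = 70/280 = 0.25, a_21 = 84/280 = 0.30
  a_12 = 22.5/150 = 0.15, a_22 = 30/150 = 0.20
I − A =
  [   0.75    -0.15]
  [  -0.30     0.80]
det(I−A) = (0.75)(0.80) − (-0.15)(-0.30) = 0.5550
adj(I−A) = [[0.80, 0.15], [0.30, 0.75]]
(I − A)⁻¹ = adj(I−A) / det(I−A) ≈
  [   1.4414     0.2703]
  [   0.5405     1.3514]
First solve x = (I − A)⁻¹ d = adj(I−A)·d / det(I−A); in particular x_1 = (0.80·100 + 0.15·105) / 0.5550 = 95.75 / 0.5550 ≈ 172.5225.
Intermediate flow from 1 to 1: z_11 = a_11 · x_1 = 0.25 × 95.75 / 0.5550 = 23.9375 / 0.5550 ≈ 43.13.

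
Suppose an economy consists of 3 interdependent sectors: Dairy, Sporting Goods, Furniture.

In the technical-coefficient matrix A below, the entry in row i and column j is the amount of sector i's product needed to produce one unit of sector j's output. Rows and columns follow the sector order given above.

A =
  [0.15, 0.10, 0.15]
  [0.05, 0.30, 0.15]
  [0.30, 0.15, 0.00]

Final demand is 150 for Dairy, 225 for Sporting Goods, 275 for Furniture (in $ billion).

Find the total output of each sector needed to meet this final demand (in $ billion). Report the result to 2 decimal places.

x_1 = 303.86, x_2 = 435.60, x_3 = 431.50

I − A =
  [   0.85    -0.10    -0.15]
  [  -0.05     0.70    -0.15]
  [  -0.30    -0.15     1.00]
Cofactors of I−A, C_ij = (−1)^(i+j)·(minor ij) (rows/columns in the sector order above):
  C_11 = (0.70)(1.00) − (-0.15)(-0.15) = 0.6775
  C_12 = −[(-0.05)(1.00) − (-0.15)(-0.30)] = 0.0950
  C_13 = (-0.05)(-0.15) − (0.70)(-0.30) = 0.2175
  C_21 = −[(-0.10)(1.00) − (-0.15)(-0.15)] = 0.1225
  C_22 = (0.85)(1.00) − (-0.15)(-0.30) = 0.8050
  C_23 = −[(0.85)(-0.15) − (-0.10)(-0.30)] = 0.1575
  C_31 = (-0.10)(-0.15) − (-0.15)(0.70) = 0.1200
  C_32 = −[(0.85)(-0.15) − (-0.15)(-0.05)] = 0.1350
  C_33 = (0.85)(0.70) − (-0.10)(-0.05) = 0.5900
det(I−A) = Σ_j (I−A)_1j·C_1j = (0.85)(0.6775) + (-0.10)(0.0950) + (-0.15)(0.2175) = 0.53375
adj(I−A) = Cᵀ =
  [ 0.6775   0.1225   0.1200]
  [ 0.0950   0.8050   0.1350]
  [ 0.2175   0.1575   0.5900]
(I − A)⁻¹ = adj(I−A) / det(I−A) ≈
  [   1.2693     0.2295     0.2248]
  [   0.1780     1.5082     0.2529]
  [   0.4075     0.2951     1.1054]
x = (I − A)⁻¹ d = adj(I−A)·d / det(I−A), with det(I−A) = 0.53375:
  x_1 = (0.6775·150 + 0.1225·225 + 0.1200·275) / 0.53375 = 162.1875 / 0.53375 ≈ 303.86
  x_2 = (0.0950·150 + 0.8050·225 + 0.1350·275) / 0.53375 = 232.50 / 0.53375 ≈ 435.60
  x_3 = (0.2175·150 + 0.1575·225 + 0.5900·275) / 0.53375 = 230.3125 / 0.53375 ≈ 431.50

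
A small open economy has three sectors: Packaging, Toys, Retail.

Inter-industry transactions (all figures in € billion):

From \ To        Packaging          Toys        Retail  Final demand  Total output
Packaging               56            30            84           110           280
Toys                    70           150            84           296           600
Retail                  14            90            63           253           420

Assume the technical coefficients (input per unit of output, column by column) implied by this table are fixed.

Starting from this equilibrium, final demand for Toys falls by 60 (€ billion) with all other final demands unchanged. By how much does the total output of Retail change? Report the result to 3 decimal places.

Δx_3 = -15.983

Technical coefficients a_ij = z_ij / X_j:
  a_11 = 56/280 = 0.20, a_21 = 70/280 = 0.25, a_31 = 14/280 = 0.05
  a_12 = 30/600 = 0.05, a_22 = 150/600 = 0.25, a_32 = 90/600 = 0.15
  a_13 = 84/420 = 0.20, a_23 = 84/420 = 0.20, a_33 = 63/420 = 0.15
I − A =
  [   0.80    -0.05    -0.20]
  [  -0.25     0.75    -0.20]
  [  -0.05    -0.15     0.85]
Cofactors of I−A, C_ij = (−1)^(i+j)·(minor ij) (rows/columns in the sector order above):
  C_11 = (0.75)(0.85) − (-0.20)(-0.15) = 0.6075
  C_12 = −[(-0.25)(0.85) − (-0.20)(-0.05)] = 0.2225
  C_13 = (-0.25)(-0.15) − (0.75)(-0.05) = 0.0750
  C_21 = −[(-0.05)(0.85) − (-0.20)(-0.15)] = 0.0725
  C_22 = (0.80)(0.85) − (-0.20)(-0.05) = 0.6700
  C_23 = −[(0.80)(-0.15) − (-0.05)(-0.05)] = 0.1225
  C_31 = (-0.05)(-0.20) − (-0.20)(0.75) = 0.1600
  C_32 = −[(0.80)(-0.20) − (-0.20)(-0.25)] = 0.2100
  C_33 = (0.80)(0.75) − (-0.05)(-0.25) = 0.5875
det(I−A) = Σ_j (I−A)_1j·C_1j = (0.80)(0.6075) + (-0.05)(0.2225) + (-0.20)(0.0750) = 0.459875
adj(I−A) = Cᵀ =
  [ 0.6075   0.0725   0.1600]
  [ 0.2225   0.6700   0.2100]
  [ 0.0750   0.1225   0.5875]
(I − A)⁻¹ = adj(I−A) / det(I−A) ≈
  [   1.3210     0.1577     0.3479]
  [   0.4838     1.4569     0.4566]
  [   0.1631     0.2664     1.2775]
Δx = (I − A)⁻¹ Δd with Δd having -60 in the Toys component and 0 elsewhere.
So Δx_3 = L_32 · (-60), where L_32 = adj(I−A)_32 / det(I−A) = 0.1225 / 0.459875.
Δx_3 = 0.1225 × (-60) / 0.459875 = -7.35 / 0.459875 ≈ -15.983.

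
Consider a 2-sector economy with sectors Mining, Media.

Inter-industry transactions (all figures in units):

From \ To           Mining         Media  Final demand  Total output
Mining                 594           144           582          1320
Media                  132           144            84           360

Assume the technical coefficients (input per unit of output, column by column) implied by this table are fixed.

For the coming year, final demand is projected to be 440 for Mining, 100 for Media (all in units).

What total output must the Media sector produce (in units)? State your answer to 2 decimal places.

Technical coefficients a_ij = z_ij / X_j:
  a_11 = 594/1320 = 0.45, a_21 = 132/1320 = 0.10
  a_12 = 144/360 = 0.40, a_22 = 144/360 = 0.40
I − A =
  [   0.55    -0.40]
  [  -0.10     0.60]
det(I−A) = (0.55)(0.60) − (-0.40)(-0.10) = 0.2900
adj(I−A) = [[0.60, 0.40], [0.10, 0.55]]
(I − A)⁻¹ = adj(I−A) / det(I−A) ≈
  [   2.0690     1.3793]
  [   0.3448     1.8966]
x = (I − A)⁻¹ d = adj(I−A)·d / det(I−A), with det(I−A) = 0.2900:
  x_1 = (0.60·440 + 0.40·100) / 0.2900 = 304.00 / 0.2900 ≈ 1048.28
  x_2 = (0.10·440 + 0.55·100) / 0.2900 = 99.00 / 0.2900 ≈ 341.38

x_2 = 341.38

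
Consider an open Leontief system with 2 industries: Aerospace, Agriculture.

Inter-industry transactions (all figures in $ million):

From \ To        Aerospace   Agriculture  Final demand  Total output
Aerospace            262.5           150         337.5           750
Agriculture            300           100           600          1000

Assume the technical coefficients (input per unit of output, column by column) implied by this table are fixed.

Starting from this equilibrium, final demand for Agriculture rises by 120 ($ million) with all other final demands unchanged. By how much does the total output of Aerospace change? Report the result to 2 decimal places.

Technical coefficients a_ij = z_ij / X_j:
  a_11 = 262.5/750 = 0.35, a_21 = 300/750 = 0.40
  a_12 = 150/1000 = 0.15, a_22 = 100/1000 = 0.10
I − A =
  [   0.65    -0.15]
  [  -0.40     0.90]
det(I−A) = (0.65)(0.90) − (-0.15)(-0.40) = 0.5250
adj(I−A) = [[0.90, 0.15], [0.40, 0.65]]
(I − A)⁻¹ = adj(I−A) / det(I−A) ≈
  [   1.7143     0.2857]
  [   0.7619     1.2381]
Δx = (I − A)⁻¹ Δd with Δd having +120 in the Agriculture component and 0 elsewhere.
So Δx_1 = L_12 · (+120), where L_12 = adj(I−A)_12 / det(I−A) = 0.15 / 0.5250.
Δx_1 = 0.15 × (+120) / 0.5250 = 18.00 / 0.5250 ≈ 34.29.

Δx_1 = 34.29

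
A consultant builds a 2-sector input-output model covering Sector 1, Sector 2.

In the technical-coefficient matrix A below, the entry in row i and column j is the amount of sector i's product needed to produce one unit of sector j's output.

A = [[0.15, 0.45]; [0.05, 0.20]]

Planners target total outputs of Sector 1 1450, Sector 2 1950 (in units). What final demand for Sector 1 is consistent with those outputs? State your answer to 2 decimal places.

I − A =
  [   0.85    -0.45]
  [  -0.05     0.80]
d = (I − A) x:
  d_1 = (+0.85)·1450 + (-0.45)·1950 = 355.00
  d_2 = (-0.05)·1450 + (+0.80)·1950 = 1487.50

d_1 = 355.00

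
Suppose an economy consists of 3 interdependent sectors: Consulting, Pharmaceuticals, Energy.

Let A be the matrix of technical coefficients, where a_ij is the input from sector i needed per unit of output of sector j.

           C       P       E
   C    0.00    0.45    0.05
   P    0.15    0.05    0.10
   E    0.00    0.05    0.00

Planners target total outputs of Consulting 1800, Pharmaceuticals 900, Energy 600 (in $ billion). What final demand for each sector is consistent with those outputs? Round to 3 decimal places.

d_C = 1365.000, d_P = 525.000, d_E = 555.000

I − A =
  [   1.00    -0.45    -0.05]
  [  -0.15     0.95    -0.10]
  [   0.00    -0.05     1.00]
d = (I − A) x:
  d_C = (+1.00)·1800 + (-0.45)·900 + (-0.05)·600 = 1365.000
  d_P = (-0.15)·1800 + (+0.95)·900 + (-0.10)·600 = 525.000
  d_E = (+0.00)·1800 + (-0.05)·900 + (+1.00)·600 = 555.000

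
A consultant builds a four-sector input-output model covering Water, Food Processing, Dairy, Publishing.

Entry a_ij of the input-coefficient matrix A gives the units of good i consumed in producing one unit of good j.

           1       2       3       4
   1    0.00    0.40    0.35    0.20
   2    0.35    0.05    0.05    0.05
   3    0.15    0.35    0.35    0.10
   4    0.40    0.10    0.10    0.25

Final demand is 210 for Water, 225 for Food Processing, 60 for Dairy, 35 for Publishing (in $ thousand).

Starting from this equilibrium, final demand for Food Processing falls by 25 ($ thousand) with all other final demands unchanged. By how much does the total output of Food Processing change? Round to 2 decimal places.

Δx_2 = -42.86

I − A =
  [   1.00    -0.40    -0.35    -0.20]
  [  -0.35     0.95    -0.05    -0.05]
  [  -0.15    -0.35     0.65    -0.10]
  [  -0.40    -0.10    -0.10     0.75]
Compute the cofactors C_ij = (−1)^(i+j)·(3×3 minor ij) of I−A; the adjugate is their transpose:
adj(I−A) = Cᵀ =
  [ 0.435000   0.306375   0.284625   0.174375]
  [ 0.188500   0.369125   0.144375   0.094125]
  [ 0.246500   0.308500   0.511500   0.154500]
  [ 0.290000   0.253750   0.239250   0.413250]
det(I−A) = Σ_j (I−A)_1j·C_1j = (1.00)(0.435000) + (-0.40)(0.188500) + (-0.35)(0.246500) + (-0.20)(0.290000) = 0.215325
(I − A)⁻¹ = adj(I−A) / det(I−A) ≈
  [   2.0202     1.4228     1.3218     0.8098]
  [   0.8754     1.7143     0.6705     0.4371]
  [   1.1448     1.4327     2.3755     0.7175]
  [   1.3468     1.1785     1.1111     1.9192]
Δx = (I − A)⁻¹ Δd with Δd having -25 in the Food Processing component and 0 elsewhere.
So Δx_2 = L_22 · (-25), where L_22 = adj(I−A)_22 / det(I−A) = 0.369125 / 0.215325.
Δx_2 = 0.369125 × (-25) / 0.215325 = -9.228125 / 0.215325 ≈ -42.86.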